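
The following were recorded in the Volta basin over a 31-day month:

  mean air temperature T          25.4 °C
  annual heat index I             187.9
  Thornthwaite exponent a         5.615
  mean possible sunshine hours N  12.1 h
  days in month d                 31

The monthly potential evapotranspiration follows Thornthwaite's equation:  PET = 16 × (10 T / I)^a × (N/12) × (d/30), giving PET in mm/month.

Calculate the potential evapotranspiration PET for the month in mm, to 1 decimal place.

90.6 mm

10T/I = 10 × 25.4 / 187.9 = 1.3518
(10T/I)^a = 1.3518^5.615 = 5.4334
Uncorrected PET = 16 × 5.4334 = 86.934 mm
Correction = (N/12)(d/30) = (12.1/12)(31/30) = 1.0419
PET = 86.934 × 1.0419 = 90.577 mm/month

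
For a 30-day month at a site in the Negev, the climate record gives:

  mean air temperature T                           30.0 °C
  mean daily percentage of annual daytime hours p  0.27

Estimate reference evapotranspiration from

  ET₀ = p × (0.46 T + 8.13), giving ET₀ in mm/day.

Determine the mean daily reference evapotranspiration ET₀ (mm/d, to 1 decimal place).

5.9 mm/d

ET₀ = 0.27 × (0.46 × 30.0 + 8.13) = 0.27 × 21.930 = 5.9211 mm/d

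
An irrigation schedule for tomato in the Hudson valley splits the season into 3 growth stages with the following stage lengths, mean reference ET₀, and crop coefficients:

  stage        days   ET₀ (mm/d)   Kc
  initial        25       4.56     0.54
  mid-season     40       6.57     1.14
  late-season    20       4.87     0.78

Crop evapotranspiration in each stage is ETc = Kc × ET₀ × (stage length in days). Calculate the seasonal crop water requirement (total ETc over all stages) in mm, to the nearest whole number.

initial: 0.54 × 4.56 × 25 = 61.56 mm
mid-season: 1.14 × 6.57 × 40 = 299.59 mm
late-season: 0.78 × 4.87 × 20 = 75.97 mm
Seasonal total = 437.12 mm

437 mm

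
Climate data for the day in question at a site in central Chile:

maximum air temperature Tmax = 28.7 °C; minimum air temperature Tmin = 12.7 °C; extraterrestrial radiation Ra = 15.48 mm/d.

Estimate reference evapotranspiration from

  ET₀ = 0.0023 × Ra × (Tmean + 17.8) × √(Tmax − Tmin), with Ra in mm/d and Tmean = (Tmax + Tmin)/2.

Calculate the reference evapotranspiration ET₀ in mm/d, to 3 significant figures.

Tmean = (28.7 + 12.7)/2 = 20.70 °C
ET₀ = 0.0023 × 15.48 × (20.70 + 17.8) × √16.0 = 0.0023 × 15.48 × 38.50 × 4.0000 = 5.4830 mm/d

5.48 mm/d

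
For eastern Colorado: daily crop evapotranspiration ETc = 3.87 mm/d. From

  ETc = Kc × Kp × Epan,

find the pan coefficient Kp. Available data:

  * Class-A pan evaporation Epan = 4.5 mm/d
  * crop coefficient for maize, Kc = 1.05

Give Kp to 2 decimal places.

ETc = Kc × Kp × Epan  ⇒  Kp = ETc / (Kc × Epan)
Kp = 3.87 / (1.05 × 4.5) = 3.87 / 4.725 = 0.8190

0.82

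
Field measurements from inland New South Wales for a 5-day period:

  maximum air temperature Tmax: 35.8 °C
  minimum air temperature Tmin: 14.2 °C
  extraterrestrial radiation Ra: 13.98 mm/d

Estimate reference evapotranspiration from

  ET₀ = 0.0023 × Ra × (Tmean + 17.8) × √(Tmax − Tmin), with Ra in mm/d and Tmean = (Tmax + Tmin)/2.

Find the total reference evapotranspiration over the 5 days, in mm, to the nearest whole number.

Tmean = (35.8 + 14.2)/2 = 25.00 °C
ET₀ = 0.0023 × 13.98 × (25.00 + 17.8) × √21.6 = 0.0023 × 13.98 × 42.80 × 4.6476 = 6.3960 mm/d
Over 5 days: 6.3960 × 5 = 31.980 mm

32 mm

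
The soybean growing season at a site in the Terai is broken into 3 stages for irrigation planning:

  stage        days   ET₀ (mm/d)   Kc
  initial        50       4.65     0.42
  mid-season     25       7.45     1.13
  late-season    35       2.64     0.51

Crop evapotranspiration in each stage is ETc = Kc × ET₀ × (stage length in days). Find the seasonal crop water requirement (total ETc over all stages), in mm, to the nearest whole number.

initial: 0.42 × 4.65 × 50 = 97.65 mm
mid-season: 1.13 × 7.45 × 25 = 210.46 mm
late-season: 0.51 × 2.64 × 35 = 47.12 mm
Seasonal total = 355.23 mm

355 mm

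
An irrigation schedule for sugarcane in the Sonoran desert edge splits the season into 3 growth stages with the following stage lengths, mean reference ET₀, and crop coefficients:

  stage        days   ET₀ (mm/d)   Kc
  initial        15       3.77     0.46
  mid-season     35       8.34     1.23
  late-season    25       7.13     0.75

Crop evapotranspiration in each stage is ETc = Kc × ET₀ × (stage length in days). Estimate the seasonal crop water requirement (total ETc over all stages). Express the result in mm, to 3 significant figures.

519 mm

initial: 0.46 × 3.77 × 15 = 26.01 mm
mid-season: 1.23 × 8.34 × 35 = 359.04 mm
late-season: 0.75 × 7.13 × 25 = 133.69 mm
Seasonal total = 518.74 mm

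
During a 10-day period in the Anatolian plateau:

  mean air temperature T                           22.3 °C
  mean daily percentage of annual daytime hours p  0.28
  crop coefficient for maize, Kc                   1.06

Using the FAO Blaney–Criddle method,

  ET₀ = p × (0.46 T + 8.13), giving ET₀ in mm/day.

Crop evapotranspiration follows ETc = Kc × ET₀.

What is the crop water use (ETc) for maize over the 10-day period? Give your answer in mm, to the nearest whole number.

ET₀ = 0.28 × (0.46 × 22.3 + 8.13) = 0.28 × 18.388 = 5.1486 mm/d
ETc = Kc × ET₀ = 1.06 × 5.1486 = 5.4575 mm/d
Over 10 days: 5.4575 × 10 = 54.575 mm

55 mm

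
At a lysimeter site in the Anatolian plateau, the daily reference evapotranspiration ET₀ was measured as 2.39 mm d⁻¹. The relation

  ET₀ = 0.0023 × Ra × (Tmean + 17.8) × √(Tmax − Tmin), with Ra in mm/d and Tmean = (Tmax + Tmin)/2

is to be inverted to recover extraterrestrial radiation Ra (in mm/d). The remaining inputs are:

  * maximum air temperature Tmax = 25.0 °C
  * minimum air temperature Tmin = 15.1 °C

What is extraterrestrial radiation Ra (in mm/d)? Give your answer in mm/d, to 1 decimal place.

Tmean = 20.05 °C; √ΔT = 3.1464
Ra = ET₀ / [0.0023 × (Tmean+17.8) × √ΔT] = 2.39 / (0.0023 × 37.85 × 3.1464) = 8.725 mm/d

8.7 mm/d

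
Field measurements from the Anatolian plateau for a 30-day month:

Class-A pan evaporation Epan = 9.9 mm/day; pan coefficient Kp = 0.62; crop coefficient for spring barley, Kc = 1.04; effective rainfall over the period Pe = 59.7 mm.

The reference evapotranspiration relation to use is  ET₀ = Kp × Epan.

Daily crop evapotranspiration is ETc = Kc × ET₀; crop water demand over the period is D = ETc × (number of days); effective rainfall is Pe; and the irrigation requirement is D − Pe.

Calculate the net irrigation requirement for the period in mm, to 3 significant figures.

132 mm

ET₀ = 0.62 × 9.9 = 6.1380 mm/d
ETc = Kc × ET₀ = 1.04 × 6.1380 = 6.3835 mm/d
Crop demand D = ETc × 30 d = 6.3835 × 30 = 191.505 mm
D − Pe = 191.505 − 59.7 = 131.805 mm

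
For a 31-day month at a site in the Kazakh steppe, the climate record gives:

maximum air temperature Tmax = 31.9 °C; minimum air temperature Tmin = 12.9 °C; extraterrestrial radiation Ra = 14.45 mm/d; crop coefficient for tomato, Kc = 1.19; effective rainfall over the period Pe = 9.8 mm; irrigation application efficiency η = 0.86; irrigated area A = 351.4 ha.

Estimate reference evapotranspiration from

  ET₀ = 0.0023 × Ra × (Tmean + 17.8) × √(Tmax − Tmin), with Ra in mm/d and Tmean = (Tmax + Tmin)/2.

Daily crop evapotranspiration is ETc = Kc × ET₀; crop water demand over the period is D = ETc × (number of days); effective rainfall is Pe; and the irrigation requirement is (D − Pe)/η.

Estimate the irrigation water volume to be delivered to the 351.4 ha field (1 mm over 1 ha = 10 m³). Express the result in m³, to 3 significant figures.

Tmean = (31.9 + 12.9)/2 = 22.40 °C
ET₀ = 0.0023 × 14.45 × (22.40 + 17.8) × √19.0 = 0.0023 × 14.45 × 40.20 × 4.3589 = 5.8237 mm/d
ETc = Kc × ET₀ = 1.19 × 5.8237 = 6.9302 mm/d
Crop demand D = ETc × 31 d = 6.9302 × 31 = 214.836 mm
D − Pe = 214.836 − 9.8 = 205.036 mm
Gross irrigation = 205.036 / 0.86 = 238.414 mm
Volume = 238.414 mm × 351.4 ha × 10 = 837786.8 m³

838000 m³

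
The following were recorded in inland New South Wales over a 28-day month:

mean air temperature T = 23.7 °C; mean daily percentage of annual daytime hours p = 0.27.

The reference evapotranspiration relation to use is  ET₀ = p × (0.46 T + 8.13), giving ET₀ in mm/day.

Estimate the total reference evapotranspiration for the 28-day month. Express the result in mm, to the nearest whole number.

144 mm

ET₀ = 0.27 × (0.46 × 23.7 + 8.13) = 0.27 × 19.032 = 5.1386 mm/d
Monthly total = 5.1386 × 28 = 143.881 mm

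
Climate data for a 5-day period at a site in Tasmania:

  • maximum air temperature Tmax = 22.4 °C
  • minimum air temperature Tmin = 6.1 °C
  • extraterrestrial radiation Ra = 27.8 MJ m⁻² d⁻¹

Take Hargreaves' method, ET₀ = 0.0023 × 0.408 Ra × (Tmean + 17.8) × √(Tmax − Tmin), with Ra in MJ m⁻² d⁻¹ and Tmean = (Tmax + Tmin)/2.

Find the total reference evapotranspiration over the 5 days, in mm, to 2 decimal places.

16.88 mm

Tmean = (22.4 + 6.1)/2 = 14.25 °C
0.408 Ra = 0.408 × 27.8 = 11.3424 mm/d equivalent
ET₀ = 0.0023 × 11.3424 × (14.25 + 17.8) × √16.3 = 0.0023 × 11.3424 × 32.05 × 4.0373 = 3.3756 mm/d
Over 5 days: 3.3756 × 5 = 16.878 mm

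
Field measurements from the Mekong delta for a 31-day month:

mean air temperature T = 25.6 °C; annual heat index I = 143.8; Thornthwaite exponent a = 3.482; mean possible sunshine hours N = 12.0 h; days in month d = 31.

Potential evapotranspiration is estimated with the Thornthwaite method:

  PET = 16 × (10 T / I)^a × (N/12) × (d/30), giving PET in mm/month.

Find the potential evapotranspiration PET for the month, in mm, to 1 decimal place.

123.2 mm

10T/I = 10 × 25.6 / 143.8 = 1.7803
(10T/I)^a = 1.7803^3.482 = 7.4510
Uncorrected PET = 16 × 7.4510 = 119.216 mm
Correction = (N/12)(d/30) = (12.0/12)(31/30) = 1.0333
PET = 119.216 × 1.0333 = 123.186 mm/month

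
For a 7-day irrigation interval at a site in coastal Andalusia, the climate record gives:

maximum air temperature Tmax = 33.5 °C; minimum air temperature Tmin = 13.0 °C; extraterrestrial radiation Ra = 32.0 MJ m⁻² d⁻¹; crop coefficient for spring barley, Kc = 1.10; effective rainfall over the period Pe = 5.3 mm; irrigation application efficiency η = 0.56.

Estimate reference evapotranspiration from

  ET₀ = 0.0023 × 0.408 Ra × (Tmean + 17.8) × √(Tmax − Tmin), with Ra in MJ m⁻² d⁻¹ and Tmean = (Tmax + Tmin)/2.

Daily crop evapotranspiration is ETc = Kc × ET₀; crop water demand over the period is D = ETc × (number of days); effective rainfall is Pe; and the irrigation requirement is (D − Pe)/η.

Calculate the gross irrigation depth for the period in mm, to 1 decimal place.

67.3 mm

Tmean = (33.5 + 13.0)/2 = 23.25 °C
0.408 Ra = 0.408 × 32.0 = 13.0560 mm/d equivalent
ET₀ = 0.0023 × 13.0560 × (23.25 + 17.8) × √20.5 = 0.0023 × 13.0560 × 41.05 × 4.5277 = 5.5812 mm/d
ETc = Kc × ET₀ = 1.10 × 5.5812 = 6.1393 mm/d
Crop demand D = ETc × 7 d = 6.1393 × 7 = 42.975 mm
D − Pe = 42.975 − 5.3 = 37.675 mm
Gross irrigation = 37.675 / 0.56 = 67.277 mm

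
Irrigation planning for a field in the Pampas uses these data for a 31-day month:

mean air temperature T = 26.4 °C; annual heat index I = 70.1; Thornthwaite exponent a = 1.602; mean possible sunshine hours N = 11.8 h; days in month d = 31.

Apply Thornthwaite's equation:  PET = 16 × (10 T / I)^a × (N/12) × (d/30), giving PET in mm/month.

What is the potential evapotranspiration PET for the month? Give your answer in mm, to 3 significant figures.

136 mm

10T/I = 10 × 26.4 / 70.1 = 3.7660
(10T/I)^a = 3.7660^1.602 = 8.3668
Uncorrected PET = 16 × 8.3668 = 133.869 mm
Correction = (N/12)(d/30) = (11.8/12)(31/30) = 1.0161
PET = 133.869 × 1.0161 = 136.024 mm/month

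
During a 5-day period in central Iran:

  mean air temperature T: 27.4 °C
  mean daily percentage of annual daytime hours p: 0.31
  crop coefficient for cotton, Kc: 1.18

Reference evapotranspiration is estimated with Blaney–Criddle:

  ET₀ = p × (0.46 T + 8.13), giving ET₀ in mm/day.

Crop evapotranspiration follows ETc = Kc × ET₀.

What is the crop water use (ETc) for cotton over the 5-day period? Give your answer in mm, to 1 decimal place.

ET₀ = 0.31 × (0.46 × 27.4 + 8.13) = 0.31 × 20.734 = 6.4275 mm/d
ETc = Kc × ET₀ = 1.18 × 6.4275 = 7.5845 mm/d
Over 5 days: 7.5845 × 5 = 37.923 mm

37.9 mm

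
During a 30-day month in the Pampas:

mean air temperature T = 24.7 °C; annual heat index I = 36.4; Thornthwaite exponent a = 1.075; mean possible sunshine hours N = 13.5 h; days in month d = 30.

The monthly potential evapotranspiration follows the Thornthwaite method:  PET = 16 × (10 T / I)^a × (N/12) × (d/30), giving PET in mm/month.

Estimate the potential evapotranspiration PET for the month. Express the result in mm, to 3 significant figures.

10T/I = 10 × 24.7 / 36.4 = 6.7857
(10T/I)^a = 6.7857^1.075 = 7.8337
Uncorrected PET = 16 × 7.8337 = 125.339 mm
Correction = (N/12)(d/30) = (13.5/12)(30/30) = 1.1250
PET = 125.339 × 1.1250 = 141.006 mm/month

141 mm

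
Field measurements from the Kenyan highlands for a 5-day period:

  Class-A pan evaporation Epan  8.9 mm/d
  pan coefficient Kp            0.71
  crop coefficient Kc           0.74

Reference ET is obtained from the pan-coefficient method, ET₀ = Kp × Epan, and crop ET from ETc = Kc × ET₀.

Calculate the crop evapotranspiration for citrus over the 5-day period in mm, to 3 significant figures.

ET₀ = 0.71 × 8.9 = 6.3190 mm/d
ETc = Kc × ET₀ = 0.74 × 6.3190 = 4.6761 mm/d
Over 5 days: 4.6761 × 5 = 23.381 mm

23.4 mm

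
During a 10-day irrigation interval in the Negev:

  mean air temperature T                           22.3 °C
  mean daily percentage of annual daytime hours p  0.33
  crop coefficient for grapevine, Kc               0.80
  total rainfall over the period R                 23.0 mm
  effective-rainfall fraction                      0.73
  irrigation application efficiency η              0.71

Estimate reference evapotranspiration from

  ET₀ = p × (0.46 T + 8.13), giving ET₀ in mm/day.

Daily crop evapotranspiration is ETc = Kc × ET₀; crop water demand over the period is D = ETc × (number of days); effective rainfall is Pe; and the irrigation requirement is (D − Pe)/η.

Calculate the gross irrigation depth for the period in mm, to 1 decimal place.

44.7 mm

ET₀ = 0.33 × (0.46 × 22.3 + 8.13) = 0.33 × 18.388 = 6.0680 mm/d
ETc = Kc × ET₀ = 0.80 × 6.0680 = 4.8544 mm/d
Crop demand D = ETc × 10 d = 4.8544 × 10 = 48.544 mm
Pe = 0.73 × 23.0 = 16.790 mm
D − Pe = 48.544 − 16.790 = 31.754 mm
Gross irrigation = 31.754 / 0.71 = 44.724 mm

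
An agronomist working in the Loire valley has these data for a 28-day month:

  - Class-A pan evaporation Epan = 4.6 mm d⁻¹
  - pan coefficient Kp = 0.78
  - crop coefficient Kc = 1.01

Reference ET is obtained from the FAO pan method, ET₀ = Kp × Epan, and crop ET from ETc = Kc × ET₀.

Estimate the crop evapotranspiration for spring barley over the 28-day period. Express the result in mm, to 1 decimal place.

101.5 mm

ET₀ = 0.78 × 4.6 = 3.5880 mm/d
ETc = Kc × ET₀ = 1.01 × 3.5880 = 3.6239 mm/d
Over 28 days: 3.6239 × 28 = 101.469 mm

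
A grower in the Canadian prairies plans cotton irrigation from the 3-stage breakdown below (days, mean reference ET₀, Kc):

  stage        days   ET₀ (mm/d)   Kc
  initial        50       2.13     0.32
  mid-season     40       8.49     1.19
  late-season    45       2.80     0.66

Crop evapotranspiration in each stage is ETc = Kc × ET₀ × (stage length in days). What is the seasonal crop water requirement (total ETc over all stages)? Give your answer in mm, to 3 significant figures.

521 mm

initial: 0.32 × 2.13 × 50 = 34.08 mm
mid-season: 1.19 × 8.49 × 40 = 404.12 mm
late-season: 0.66 × 2.80 × 45 = 83.16 mm
Seasonal total = 521.36 mm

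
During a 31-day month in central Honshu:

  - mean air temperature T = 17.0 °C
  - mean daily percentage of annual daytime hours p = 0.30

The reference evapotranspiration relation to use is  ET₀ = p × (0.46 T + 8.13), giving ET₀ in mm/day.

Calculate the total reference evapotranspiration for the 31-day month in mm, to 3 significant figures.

ET₀ = 0.30 × (0.46 × 17.0 + 8.13) = 0.30 × 15.950 = 4.7850 mm/d
Monthly total = 4.7850 × 31 = 148.335 mm

148 mm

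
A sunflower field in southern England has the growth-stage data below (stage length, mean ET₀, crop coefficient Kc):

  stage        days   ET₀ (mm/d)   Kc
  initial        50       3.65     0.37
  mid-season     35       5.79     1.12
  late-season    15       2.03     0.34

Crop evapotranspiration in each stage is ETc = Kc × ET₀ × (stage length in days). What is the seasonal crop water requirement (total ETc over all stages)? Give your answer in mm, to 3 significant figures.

initial: 0.37 × 3.65 × 50 = 67.53 mm
mid-season: 1.12 × 5.79 × 35 = 226.97 mm
late-season: 0.34 × 2.03 × 15 = 10.35 mm
Seasonal total = 304.85 mm

305 mm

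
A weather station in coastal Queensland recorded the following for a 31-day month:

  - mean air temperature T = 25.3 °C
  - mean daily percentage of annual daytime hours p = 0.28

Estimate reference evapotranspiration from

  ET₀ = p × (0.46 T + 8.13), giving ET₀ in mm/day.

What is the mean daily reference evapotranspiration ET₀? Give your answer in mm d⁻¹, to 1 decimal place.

5.5 mm d⁻¹

ET₀ = 0.28 × (0.46 × 25.3 + 8.13) = 0.28 × 19.768 = 5.5350 mm/d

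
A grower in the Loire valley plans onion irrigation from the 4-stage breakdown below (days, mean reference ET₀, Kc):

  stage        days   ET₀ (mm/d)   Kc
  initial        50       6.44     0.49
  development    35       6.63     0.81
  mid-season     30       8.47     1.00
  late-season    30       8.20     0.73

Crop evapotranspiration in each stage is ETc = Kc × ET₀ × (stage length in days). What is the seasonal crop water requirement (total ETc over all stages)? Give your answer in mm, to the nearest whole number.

initial: 0.49 × 6.44 × 50 = 157.78 mm
development: 0.81 × 6.63 × 35 = 187.96 mm
mid-season: 1.00 × 8.47 × 30 = 254.10 mm
late-season: 0.73 × 8.20 × 30 = 179.58 mm
Seasonal total = 779.42 mm

779 mm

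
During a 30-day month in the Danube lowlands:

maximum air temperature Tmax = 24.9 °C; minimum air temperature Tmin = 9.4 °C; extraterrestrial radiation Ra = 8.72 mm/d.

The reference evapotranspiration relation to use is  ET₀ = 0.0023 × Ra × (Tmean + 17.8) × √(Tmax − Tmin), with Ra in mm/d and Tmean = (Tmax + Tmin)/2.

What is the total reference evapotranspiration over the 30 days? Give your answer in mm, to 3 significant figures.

82.8 mm

Tmean = (24.9 + 9.4)/2 = 17.15 °C
ET₀ = 0.0023 × 8.72 × (17.15 + 17.8) × √15.5 = 0.0023 × 8.72 × 34.95 × 3.9370 = 2.7597 mm/d
Over 30 days: 2.7597 × 30 = 82.791 mm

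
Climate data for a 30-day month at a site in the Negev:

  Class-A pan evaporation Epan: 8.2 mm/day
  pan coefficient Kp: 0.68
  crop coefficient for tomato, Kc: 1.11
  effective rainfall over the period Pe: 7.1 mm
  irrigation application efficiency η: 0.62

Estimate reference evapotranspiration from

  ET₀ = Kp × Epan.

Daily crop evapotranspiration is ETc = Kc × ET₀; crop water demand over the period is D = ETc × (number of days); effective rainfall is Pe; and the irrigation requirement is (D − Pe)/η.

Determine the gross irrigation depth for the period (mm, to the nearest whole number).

ET₀ = 0.68 × 8.2 = 5.5760 mm/d
ETc = Kc × ET₀ = 1.11 × 5.5760 = 6.1894 mm/d
Crop demand D = ETc × 30 d = 6.1894 × 30 = 185.682 mm
D − Pe = 185.682 − 7.1 = 178.582 mm
Gross irrigation = 178.582 / 0.62 = 288.035 mm

288 mm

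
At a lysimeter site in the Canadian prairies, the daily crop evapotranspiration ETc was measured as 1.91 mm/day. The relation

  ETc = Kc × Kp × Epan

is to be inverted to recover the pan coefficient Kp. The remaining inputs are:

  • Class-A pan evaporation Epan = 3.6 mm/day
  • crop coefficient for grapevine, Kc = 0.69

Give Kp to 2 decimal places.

ETc = Kc × Kp × Epan  ⇒  Kp = ETc / (Kc × Epan)
Kp = 1.91 / (0.69 × 3.6) = 1.91 / 2.484 = 0.7689

0.77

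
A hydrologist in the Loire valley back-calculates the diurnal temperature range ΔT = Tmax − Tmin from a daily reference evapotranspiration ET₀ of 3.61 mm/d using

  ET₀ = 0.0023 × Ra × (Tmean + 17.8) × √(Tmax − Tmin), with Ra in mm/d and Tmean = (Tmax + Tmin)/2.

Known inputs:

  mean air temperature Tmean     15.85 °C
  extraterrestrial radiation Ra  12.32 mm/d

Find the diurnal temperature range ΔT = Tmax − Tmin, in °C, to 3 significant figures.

14.3 °C

√ΔT = ET₀ / [0.0023 × Ra × (Tmean+17.8)] = 3.61 / (0.0023 × 12.32 × 33.65) = 3.7860
ΔT = 3.7860² = 14.334 °C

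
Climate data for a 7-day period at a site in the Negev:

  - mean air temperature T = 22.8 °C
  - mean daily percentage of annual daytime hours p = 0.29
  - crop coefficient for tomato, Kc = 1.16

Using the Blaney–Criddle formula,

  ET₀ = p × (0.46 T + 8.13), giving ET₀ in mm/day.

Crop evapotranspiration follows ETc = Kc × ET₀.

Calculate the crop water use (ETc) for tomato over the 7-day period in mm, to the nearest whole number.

44 mm

ET₀ = 0.29 × (0.46 × 22.8 + 8.13) = 0.29 × 18.618 = 5.3992 mm/d
ETc = Kc × ET₀ = 1.16 × 5.3992 = 6.2631 mm/d
Over 7 days: 6.2631 × 7 = 43.842 mm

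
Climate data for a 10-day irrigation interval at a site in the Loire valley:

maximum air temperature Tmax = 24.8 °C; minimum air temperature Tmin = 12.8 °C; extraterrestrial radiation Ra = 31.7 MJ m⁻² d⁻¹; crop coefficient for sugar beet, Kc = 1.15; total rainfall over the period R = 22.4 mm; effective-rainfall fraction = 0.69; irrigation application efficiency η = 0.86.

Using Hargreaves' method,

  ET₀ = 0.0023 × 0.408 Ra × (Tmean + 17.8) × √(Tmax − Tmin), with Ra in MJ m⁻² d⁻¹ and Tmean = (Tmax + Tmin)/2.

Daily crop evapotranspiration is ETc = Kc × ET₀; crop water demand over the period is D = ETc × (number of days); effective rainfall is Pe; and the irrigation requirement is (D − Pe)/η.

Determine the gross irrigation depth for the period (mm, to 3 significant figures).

Tmean = (24.8 + 12.8)/2 = 18.80 °C
0.408 Ra = 0.408 × 31.7 = 12.9336 mm/d equivalent
ET₀ = 0.0023 × 12.9336 × (18.80 + 17.8) × √12.0 = 0.0023 × 12.9336 × 36.60 × 3.4641 = 3.7715 mm/d
ETc = Kc × ET₀ = 1.15 × 3.7715 = 4.3372 mm/d
Crop demand D = ETc × 10 d = 4.3372 × 10 = 43.372 mm
Pe = 0.69 × 22.4 = 15.456 mm
D − Pe = 43.372 − 15.456 = 27.916 mm
Gross irrigation = 27.916 / 0.86 = 32.460 mm

32.5 mm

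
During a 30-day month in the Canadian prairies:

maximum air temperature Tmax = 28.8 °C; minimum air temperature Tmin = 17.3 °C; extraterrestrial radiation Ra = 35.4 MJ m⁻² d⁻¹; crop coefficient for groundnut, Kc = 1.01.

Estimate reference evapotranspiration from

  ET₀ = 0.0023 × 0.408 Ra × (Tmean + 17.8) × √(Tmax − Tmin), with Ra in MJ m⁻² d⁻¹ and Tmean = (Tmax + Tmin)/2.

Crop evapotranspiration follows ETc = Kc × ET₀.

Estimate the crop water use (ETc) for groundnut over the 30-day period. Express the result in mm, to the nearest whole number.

139 mm

Tmean = (28.8 + 17.3)/2 = 23.05 °C
0.408 Ra = 0.408 × 35.4 = 14.4432 mm/d equivalent
ET₀ = 0.0023 × 14.4432 × (23.05 + 17.8) × √11.5 = 0.0023 × 14.4432 × 40.85 × 3.3912 = 4.6019 mm/d
ETc = Kc × ET₀ = 1.01 × 4.6019 = 4.6479 mm/d
Over 30 days: 4.6479 × 30 = 139.437 mm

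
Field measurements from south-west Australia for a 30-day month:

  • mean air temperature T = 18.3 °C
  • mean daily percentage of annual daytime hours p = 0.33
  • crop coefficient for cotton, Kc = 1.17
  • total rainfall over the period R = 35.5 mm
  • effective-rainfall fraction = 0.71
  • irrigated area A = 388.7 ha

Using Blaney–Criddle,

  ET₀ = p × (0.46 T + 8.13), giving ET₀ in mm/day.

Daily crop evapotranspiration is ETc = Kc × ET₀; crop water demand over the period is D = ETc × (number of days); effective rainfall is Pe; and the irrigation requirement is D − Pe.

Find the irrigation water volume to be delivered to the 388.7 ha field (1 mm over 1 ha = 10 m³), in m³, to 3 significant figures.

647000 m³

ET₀ = 0.33 × (0.46 × 18.3 + 8.13) = 0.33 × 16.548 = 5.4608 mm/d
ETc = Kc × ET₀ = 1.17 × 5.4608 = 6.3891 mm/d
Crop demand D = ETc × 30 d = 6.3891 × 30 = 191.673 mm
Pe = 0.71 × 35.5 = 25.205 mm
D − Pe = 191.673 − 25.205 = 166.468 mm
Volume = 166.468 mm × 388.7 ha × 10 = 647061.1 m³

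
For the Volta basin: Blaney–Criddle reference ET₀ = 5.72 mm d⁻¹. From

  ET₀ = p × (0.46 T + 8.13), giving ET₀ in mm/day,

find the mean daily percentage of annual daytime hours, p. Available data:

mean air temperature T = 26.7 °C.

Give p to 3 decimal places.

0.280

p = ET₀ / (0.46 T + 8.13) = 5.72 / (0.46 × 26.7 + 8.13) = 5.72 / 20.412 = 0.2802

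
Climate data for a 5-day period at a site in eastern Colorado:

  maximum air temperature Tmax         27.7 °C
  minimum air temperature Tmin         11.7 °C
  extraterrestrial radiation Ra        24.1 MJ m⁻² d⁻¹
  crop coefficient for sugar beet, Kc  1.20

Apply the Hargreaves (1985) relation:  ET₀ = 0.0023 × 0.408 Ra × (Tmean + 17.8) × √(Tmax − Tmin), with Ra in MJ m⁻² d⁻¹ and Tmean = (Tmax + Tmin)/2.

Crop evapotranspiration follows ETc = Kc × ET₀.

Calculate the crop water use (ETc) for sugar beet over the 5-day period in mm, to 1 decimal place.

Tmean = (27.7 + 11.7)/2 = 19.70 °C
0.408 Ra = 0.408 × 24.1 = 9.8328 mm/d equivalent
ET₀ = 0.0023 × 9.8328 × (19.70 + 17.8) × √16.0 = 0.0023 × 9.8328 × 37.50 × 4.0000 = 3.3923 mm/d
ETc = Kc × ET₀ = 1.20 × 3.3923 = 4.0708 mm/d
Over 5 days: 4.0708 × 5 = 20.354 mm

20.4 mm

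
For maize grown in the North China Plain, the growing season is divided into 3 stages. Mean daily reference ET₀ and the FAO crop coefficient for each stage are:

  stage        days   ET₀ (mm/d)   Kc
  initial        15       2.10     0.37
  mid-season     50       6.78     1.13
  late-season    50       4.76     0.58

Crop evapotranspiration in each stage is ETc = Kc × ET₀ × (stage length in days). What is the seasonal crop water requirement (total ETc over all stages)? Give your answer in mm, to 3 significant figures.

initial: 0.37 × 2.10 × 15 = 11.66 mm
mid-season: 1.13 × 6.78 × 50 = 383.07 mm
late-season: 0.58 × 4.76 × 50 = 138.04 mm
Seasonal total = 532.77 mm

533 mm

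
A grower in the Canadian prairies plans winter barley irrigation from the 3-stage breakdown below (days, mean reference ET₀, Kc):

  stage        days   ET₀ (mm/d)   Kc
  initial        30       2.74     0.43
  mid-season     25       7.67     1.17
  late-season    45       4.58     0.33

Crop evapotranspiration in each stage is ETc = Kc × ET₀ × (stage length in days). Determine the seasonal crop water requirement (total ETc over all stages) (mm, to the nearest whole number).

328 mm

initial: 0.43 × 2.74 × 30 = 35.35 mm
mid-season: 1.17 × 7.67 × 25 = 224.35 mm
late-season: 0.33 × 4.58 × 45 = 68.01 mm
Seasonal total = 327.71 mm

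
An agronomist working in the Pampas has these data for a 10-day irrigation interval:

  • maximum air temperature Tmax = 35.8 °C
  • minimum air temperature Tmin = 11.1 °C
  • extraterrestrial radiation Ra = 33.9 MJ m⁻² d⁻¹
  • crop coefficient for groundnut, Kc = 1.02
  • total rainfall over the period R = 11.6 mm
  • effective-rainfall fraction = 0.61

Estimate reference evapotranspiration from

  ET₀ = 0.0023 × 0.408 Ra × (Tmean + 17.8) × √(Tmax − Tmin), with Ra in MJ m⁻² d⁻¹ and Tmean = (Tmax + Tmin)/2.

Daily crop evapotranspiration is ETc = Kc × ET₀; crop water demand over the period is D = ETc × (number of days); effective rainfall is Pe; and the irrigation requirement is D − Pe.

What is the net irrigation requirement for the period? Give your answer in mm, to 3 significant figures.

59.4 mm

Tmean = (35.8 + 11.1)/2 = 23.45 °C
0.408 Ra = 0.408 × 33.9 = 13.8312 mm/d equivalent
ET₀ = 0.0023 × 13.8312 × (23.45 + 17.8) × √24.7 = 0.0023 × 13.8312 × 41.25 × 4.9699 = 6.5217 mm/d
ETc = Kc × ET₀ = 1.02 × 6.5217 = 6.6521 mm/d
Crop demand D = ETc × 10 d = 6.6521 × 10 = 66.521 mm
Pe = 0.61 × 11.6 = 7.076 mm
D − Pe = 66.521 − 7.076 = 59.445 mm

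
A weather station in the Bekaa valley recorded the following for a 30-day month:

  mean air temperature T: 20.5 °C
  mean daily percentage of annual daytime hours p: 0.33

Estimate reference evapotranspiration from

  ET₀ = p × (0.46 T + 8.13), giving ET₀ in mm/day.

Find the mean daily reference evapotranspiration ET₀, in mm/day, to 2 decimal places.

ET₀ = 0.33 × (0.46 × 20.5 + 8.13) = 0.33 × 17.560 = 5.7948 mm/d

5.79 mm/day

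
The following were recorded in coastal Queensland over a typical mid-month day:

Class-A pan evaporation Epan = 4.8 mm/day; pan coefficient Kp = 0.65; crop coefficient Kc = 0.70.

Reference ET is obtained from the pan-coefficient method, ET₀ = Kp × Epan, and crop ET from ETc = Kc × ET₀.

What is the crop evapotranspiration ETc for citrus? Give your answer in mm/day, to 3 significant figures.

ET₀ = 0.65 × 4.8 = 3.1200 mm/d
ETc = Kc × ET₀ = 0.70 × 3.1200 = 2.1840 mm/d

2.18 mm/day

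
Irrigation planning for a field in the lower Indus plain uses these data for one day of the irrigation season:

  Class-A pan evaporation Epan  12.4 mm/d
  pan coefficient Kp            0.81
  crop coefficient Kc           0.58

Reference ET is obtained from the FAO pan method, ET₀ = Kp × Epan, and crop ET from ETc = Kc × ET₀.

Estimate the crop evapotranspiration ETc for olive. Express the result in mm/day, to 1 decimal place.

5.8 mm/day

ET₀ = 0.81 × 12.4 = 10.0440 mm/d
ETc = Kc × ET₀ = 0.58 × 10.0440 = 5.8255 mm/d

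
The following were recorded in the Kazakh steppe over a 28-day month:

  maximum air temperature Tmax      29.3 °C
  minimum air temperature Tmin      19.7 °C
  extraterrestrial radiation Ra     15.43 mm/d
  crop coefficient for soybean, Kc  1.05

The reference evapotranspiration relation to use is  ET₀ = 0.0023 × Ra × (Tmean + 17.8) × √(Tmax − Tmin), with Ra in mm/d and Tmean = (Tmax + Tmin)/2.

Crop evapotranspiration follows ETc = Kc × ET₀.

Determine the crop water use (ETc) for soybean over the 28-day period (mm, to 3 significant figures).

Tmean = (29.3 + 19.7)/2 = 24.50 °C
ET₀ = 0.0023 × 15.43 × (24.50 + 17.8) × √9.6 = 0.0023 × 15.43 × 42.30 × 3.0984 = 4.6513 mm/d
ETc = Kc × ET₀ = 1.05 × 4.6513 = 4.8839 mm/d
Over 28 days: 4.8839 × 28 = 136.749 mm

137 mm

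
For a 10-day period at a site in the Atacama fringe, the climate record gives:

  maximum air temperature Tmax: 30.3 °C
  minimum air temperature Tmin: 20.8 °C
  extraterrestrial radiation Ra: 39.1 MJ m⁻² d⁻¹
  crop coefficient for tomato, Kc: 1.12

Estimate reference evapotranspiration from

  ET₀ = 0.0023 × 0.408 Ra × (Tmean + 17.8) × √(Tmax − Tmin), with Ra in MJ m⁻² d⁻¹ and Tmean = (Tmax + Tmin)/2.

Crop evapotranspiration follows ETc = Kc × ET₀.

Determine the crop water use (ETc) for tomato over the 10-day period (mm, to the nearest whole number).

Tmean = (30.3 + 20.8)/2 = 25.55 °C
0.408 Ra = 0.408 × 39.1 = 15.9528 mm/d equivalent
ET₀ = 0.0023 × 15.9528 × (25.55 + 17.8) × √9.5 = 0.0023 × 15.9528 × 43.35 × 3.0822 = 4.9025 mm/d
ETc = Kc × ET₀ = 1.12 × 4.9025 = 5.4908 mm/d
Over 10 days: 5.4908 × 10 = 54.908 mm

55 mm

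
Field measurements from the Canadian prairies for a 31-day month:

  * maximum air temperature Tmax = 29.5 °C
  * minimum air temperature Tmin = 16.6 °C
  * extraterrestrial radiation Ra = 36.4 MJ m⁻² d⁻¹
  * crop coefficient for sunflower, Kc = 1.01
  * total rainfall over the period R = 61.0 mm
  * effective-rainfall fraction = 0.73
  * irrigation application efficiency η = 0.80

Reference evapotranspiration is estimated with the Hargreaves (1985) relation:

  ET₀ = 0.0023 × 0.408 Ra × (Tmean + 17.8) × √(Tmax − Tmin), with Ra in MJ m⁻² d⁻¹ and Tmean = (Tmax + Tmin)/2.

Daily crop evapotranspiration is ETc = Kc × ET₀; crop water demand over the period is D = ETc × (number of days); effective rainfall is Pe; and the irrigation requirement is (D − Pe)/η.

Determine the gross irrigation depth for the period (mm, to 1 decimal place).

140.5 mm

Tmean = (29.5 + 16.6)/2 = 23.05 °C
0.408 Ra = 0.408 × 36.4 = 14.8512 mm/d equivalent
ET₀ = 0.0023 × 14.8512 × (23.05 + 17.8) × √12.9 = 0.0023 × 14.8512 × 40.85 × 3.5917 = 5.0117 mm/d
ETc = Kc × ET₀ = 1.01 × 5.0117 = 5.0618 mm/d
Crop demand D = ETc × 31 d = 5.0618 × 31 = 156.916 mm
Pe = 0.73 × 61.0 = 44.530 mm
D − Pe = 156.916 − 44.530 = 112.386 mm
Gross irrigation = 112.386 / 0.80 = 140.483 mm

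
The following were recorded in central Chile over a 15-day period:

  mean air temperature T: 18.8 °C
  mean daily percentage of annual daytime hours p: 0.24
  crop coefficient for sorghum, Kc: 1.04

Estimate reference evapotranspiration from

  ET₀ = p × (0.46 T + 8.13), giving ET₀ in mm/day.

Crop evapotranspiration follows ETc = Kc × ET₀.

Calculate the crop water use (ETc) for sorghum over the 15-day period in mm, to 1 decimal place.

ET₀ = 0.24 × (0.46 × 18.8 + 8.13) = 0.24 × 16.778 = 4.0267 mm/d
ETc = Kc × ET₀ = 1.04 × 4.0267 = 4.1878 mm/d
Over 15 days: 4.1878 × 15 = 62.817 mm

62.8 mm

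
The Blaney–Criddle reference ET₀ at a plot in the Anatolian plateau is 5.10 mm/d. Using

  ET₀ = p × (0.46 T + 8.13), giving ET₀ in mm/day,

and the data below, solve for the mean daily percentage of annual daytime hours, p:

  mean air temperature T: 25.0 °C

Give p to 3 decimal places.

0.260

p = ET₀ / (0.46 T + 8.13) = 5.10 / (0.46 × 25.0 + 8.13) = 5.10 / 19.630 = 0.2598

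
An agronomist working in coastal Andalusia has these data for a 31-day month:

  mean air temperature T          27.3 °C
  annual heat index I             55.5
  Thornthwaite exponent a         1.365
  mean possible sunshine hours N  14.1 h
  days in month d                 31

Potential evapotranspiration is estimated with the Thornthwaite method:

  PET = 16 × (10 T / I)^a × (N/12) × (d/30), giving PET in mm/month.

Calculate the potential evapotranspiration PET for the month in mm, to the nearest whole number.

10T/I = 10 × 27.3 / 55.5 = 4.9189
(10T/I)^a = 4.9189^1.365 = 8.7983
Uncorrected PET = 16 × 8.7983 = 140.773 mm
Correction = (N/12)(d/30) = (14.1/12)(31/30) = 1.2142
PET = 140.773 × 1.2142 = 170.927 mm/month

171 mm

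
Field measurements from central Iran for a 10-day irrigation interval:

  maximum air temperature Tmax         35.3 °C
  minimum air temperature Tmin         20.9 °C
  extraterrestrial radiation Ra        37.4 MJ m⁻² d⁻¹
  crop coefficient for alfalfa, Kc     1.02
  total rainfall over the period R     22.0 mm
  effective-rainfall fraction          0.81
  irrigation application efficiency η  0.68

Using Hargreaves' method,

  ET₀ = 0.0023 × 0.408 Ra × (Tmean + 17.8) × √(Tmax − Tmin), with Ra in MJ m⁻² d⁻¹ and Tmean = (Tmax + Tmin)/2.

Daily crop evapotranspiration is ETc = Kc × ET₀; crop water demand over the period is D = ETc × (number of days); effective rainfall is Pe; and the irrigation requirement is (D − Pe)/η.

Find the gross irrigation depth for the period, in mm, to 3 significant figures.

Tmean = (35.3 + 20.9)/2 = 28.10 °C
0.408 Ra = 0.408 × 37.4 = 15.2592 mm/d equivalent
ET₀ = 0.0023 × 15.2592 × (28.10 + 17.8) × √14.4 = 0.0023 × 15.2592 × 45.90 × 3.7947 = 6.1129 mm/d
ETc = Kc × ET₀ = 1.02 × 6.1129 = 6.2352 mm/d
Crop demand D = ETc × 10 d = 6.2352 × 10 = 62.352 mm
Pe = 0.81 × 22.0 = 17.820 mm
D − Pe = 62.352 − 17.820 = 44.532 mm
Gross irrigation = 44.532 / 0.68 = 65.488 mm

65.5 mm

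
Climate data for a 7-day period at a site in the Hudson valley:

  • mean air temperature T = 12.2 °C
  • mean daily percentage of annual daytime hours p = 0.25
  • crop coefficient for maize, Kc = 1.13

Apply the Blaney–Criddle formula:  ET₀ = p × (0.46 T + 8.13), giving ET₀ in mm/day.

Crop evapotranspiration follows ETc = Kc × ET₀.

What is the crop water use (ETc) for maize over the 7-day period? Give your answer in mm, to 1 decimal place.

27.2 mm

ET₀ = 0.25 × (0.46 × 12.2 + 8.13) = 0.25 × 13.742 = 3.4355 mm/d
ETc = Kc × ET₀ = 1.13 × 3.4355 = 3.8821 mm/d
Over 7 days: 3.8821 × 7 = 27.175 mm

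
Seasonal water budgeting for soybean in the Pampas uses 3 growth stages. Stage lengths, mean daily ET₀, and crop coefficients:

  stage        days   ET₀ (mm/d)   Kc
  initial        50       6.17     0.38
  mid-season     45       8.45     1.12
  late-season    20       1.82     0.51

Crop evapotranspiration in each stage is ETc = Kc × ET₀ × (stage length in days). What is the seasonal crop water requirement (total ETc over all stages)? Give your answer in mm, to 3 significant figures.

562 mm

initial: 0.38 × 6.17 × 50 = 117.23 mm
mid-season: 1.12 × 8.45 × 45 = 425.88 mm
late-season: 0.51 × 1.82 × 20 = 18.56 mm
Seasonal total = 561.67 mm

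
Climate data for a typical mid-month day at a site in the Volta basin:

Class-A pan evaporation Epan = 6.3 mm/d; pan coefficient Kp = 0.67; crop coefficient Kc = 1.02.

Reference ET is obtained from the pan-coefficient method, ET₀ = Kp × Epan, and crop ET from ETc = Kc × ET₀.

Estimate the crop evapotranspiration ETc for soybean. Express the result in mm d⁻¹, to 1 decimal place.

ET₀ = 0.67 × 6.3 = 4.2210 mm/d
ETc = Kc × ET₀ = 1.02 × 4.2210 = 4.3054 mm/d

4.3 mm d⁻¹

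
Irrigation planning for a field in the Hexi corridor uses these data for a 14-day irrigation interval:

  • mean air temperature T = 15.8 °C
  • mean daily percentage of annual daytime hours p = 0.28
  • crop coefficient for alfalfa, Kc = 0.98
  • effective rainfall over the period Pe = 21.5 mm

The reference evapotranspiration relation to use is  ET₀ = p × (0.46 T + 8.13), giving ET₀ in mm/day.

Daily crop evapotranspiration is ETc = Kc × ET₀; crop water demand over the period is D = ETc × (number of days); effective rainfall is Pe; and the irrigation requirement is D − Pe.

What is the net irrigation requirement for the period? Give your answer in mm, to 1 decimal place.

37.7 mm

ET₀ = 0.28 × (0.46 × 15.8 + 8.13) = 0.28 × 15.398 = 4.3114 mm/d
ETc = Kc × ET₀ = 0.98 × 4.3114 = 4.2252 mm/d
Crop demand D = ETc × 14 d = 4.2252 × 14 = 59.153 mm
D − Pe = 59.153 − 21.5 = 37.653 mm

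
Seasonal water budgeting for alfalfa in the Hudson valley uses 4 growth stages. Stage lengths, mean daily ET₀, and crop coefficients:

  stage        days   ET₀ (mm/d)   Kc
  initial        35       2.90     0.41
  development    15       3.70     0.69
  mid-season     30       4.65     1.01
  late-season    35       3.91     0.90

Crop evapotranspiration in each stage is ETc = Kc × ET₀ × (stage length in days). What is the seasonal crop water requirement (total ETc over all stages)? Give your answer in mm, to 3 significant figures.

initial: 0.41 × 2.90 × 35 = 41.62 mm
development: 0.69 × 3.70 × 15 = 38.30 mm
mid-season: 1.01 × 4.65 × 30 = 140.90 mm
late-season: 0.90 × 3.91 × 35 = 123.17 mm
Seasonal total = 343.99 mm

344 mm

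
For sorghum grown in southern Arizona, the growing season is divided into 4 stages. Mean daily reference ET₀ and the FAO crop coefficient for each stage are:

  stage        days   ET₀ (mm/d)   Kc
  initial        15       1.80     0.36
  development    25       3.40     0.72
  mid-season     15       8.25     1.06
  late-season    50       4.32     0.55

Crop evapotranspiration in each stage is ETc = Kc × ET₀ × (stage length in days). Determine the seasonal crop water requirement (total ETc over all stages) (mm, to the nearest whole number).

321 mm

initial: 0.36 × 1.80 × 15 = 9.72 mm
development: 0.72 × 3.40 × 25 = 61.20 mm
mid-season: 1.06 × 8.25 × 15 = 131.18 mm
late-season: 0.55 × 4.32 × 50 = 118.80 mm
Seasonal total = 320.90 mm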